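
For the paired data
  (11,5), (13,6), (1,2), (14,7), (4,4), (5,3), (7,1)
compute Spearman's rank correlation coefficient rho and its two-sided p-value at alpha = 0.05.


Step 1: Rank x and y separately (midranks; no ties here).
rank(x): 11->5, 13->6, 1->1, 14->7, 4->2, 5->3, 7->4
rank(y): 5->5, 6->6, 2->2, 7->7, 4->4, 3->3, 1->1
Step 2: d_i = R_x(i) - R_y(i); compute d_i^2.
  (5-5)^2=0, (6-6)^2=0, (1-2)^2=1, (7-7)^2=0, (2-4)^2=4, (3-3)^2=0, (4-1)^2=9
sum(d^2) = 14.
Step 3: rho = 1 - 6*14 / (7*(7^2 - 1)) = 1 - 84/336 = 0.750000.
Step 4: Under H0, t = rho * sqrt((n-2)/(1-rho^2)) = 2.5355 ~ t(5).
Step 5: Two-sided p-value from the t-distribution with 5 df = 0.052181.
Step 6: alpha = 0.05. fail to reject H0.

rho = 0.7500, p = 0.052181, fail to reject H0 at alpha = 0.05.


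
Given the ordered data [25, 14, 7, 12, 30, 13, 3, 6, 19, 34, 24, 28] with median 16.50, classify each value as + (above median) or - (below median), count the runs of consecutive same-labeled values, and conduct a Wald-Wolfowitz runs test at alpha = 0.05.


Step 1: Compute median = 16.50; label A = above, B = below.
Labels in order: ABBBABBBAAAA  (n_A = 6, n_B = 6)
Step 2: Count runs R = 5.
Step 3: Under H0 (random ordering), E[R] = 2*n_A*n_B/(n_A+n_B) + 1 = 2*6*6/12 + 1 = 7.0000.
        Var[R] = 2*n_A*n_B*(2*n_A*n_B - n_A - n_B) / ((n_A+n_B)^2 * (n_A+n_B-1)) = 4320/1584 = 2.7273.
        SD[R] = 1.6514.
Step 4: Continuity-corrected z = (R + 0.5 - E[R]) / SD[R] = (5 + 0.5 - 7.0000) / 1.6514 = -0.9083.
Step 5: Two-sided p-value via normal approximation = 2*(1 - Phi(|z|)) = 0.363722.
Step 6: alpha = 0.05. fail to reject H0.

R = 5, z = -0.9083, p = 0.363722, fail to reject H0.


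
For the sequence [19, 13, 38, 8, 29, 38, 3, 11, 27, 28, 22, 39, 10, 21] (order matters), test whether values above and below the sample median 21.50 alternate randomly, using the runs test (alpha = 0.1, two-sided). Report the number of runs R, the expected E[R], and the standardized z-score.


Step 1: Compute median = 21.50; label A = above, B = below.
Labels in order: BBABAABBAAAABB  (n_A = 7, n_B = 7)
Step 2: Count runs R = 7.
Step 3: Under H0 (random ordering), E[R] = 2*n_A*n_B/(n_A+n_B) + 1 = 2*7*7/14 + 1 = 8.0000.
        Var[R] = 2*n_A*n_B*(2*n_A*n_B - n_A - n_B) / ((n_A+n_B)^2 * (n_A+n_B-1)) = 8232/2548 = 3.2308.
        SD[R] = 1.7974.
Step 4: Continuity-corrected z = (R + 0.5 - E[R]) / SD[R] = (7 + 0.5 - 8.0000) / 1.7974 = -0.2782.
Step 5: Two-sided p-value via normal approximation = 2*(1 - Phi(|z|)) = 0.780879.
Step 6: alpha = 0.1. fail to reject H0.

R = 7, z = -0.2782, p = 0.780879, fail to reject H0.


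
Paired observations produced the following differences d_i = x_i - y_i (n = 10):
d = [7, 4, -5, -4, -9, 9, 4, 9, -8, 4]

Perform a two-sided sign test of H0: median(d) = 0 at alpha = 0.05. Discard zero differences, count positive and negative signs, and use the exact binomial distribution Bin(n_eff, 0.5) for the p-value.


Step 1: Discard zero differences. Original n = 10; n_eff = number of nonzero differences = 10.
Nonzero differences (with sign): +7, +4, -5, -4, -9, +9, +4, +9, -8, +4
Step 2: Count signs: positive = 6, negative = 4.
Step 3: Under H0: P(positive) = 0.5, so the number of positives S ~ Bin(10, 0.5).
Step 4: Two-sided exact p-value = sum of Bin(10,0.5) probabilities at or below the observed probability = 0.753906.
Step 5: alpha = 0.05. fail to reject H0.

n_eff = 10, pos = 6, neg = 4, p = 0.753906, fail to reject H0.


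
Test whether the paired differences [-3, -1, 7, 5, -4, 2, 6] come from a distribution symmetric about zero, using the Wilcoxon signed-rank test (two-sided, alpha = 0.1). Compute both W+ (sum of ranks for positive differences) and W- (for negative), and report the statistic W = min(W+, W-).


Step 1: Drop any zero differences (none here) and take |d_i|.
|d| = [3, 1, 7, 5, 4, 2, 6]
Step 2: Midrank |d_i| (ties get averaged ranks).
ranks: |3|->3, |1|->1, |7|->7, |5|->5, |4|->4, |2|->2, |6|->6
Step 3: Attach original signs; sum ranks with positive sign and with negative sign.
W+ = 7 + 5 + 2 + 6 = 20
W- = 3 + 1 + 4 = 8
(Check: W+ + W- = 28 should equal n(n+1)/2 = 28.)
Step 4: Test statistic W = min(W+, W-) = 8.
Step 5: No ties, so the exact null distribution over the 2^7 = 128 sign assignments gives the two-sided p-value = 0.375000.
Step 6: alpha = 0.1. fail to reject H0.

W+ = 20, W- = 8, W = min = 8, p = 0.375000, fail to reject H0.


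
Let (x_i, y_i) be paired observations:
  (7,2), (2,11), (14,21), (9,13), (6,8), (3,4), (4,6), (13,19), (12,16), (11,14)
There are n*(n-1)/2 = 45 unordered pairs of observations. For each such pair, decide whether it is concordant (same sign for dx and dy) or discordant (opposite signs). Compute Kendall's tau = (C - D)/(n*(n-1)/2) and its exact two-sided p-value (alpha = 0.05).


Step 1: Enumerate the 45 unordered pairs (i,j) with i<j and classify each by sign(x_j-x_i) * sign(y_j-y_i).
  (1,2):dx=-5,dy=+9->D; (1,3):dx=+7,dy=+19->C; (1,4):dx=+2,dy=+11->C; (1,5):dx=-1,dy=+6->D
  (1,6):dx=-4,dy=+2->D; (1,7):dx=-3,dy=+4->D; (1,8):dx=+6,dy=+17->C; (1,9):dx=+5,dy=+14->C
  (1,10):dx=+4,dy=+12->C; (2,3):dx=+12,dy=+10->C; (2,4):dx=+7,dy=+2->C; (2,5):dx=+4,dy=-3->D
  (2,6):dx=+1,dy=-7->D; (2,7):dx=+2,dy=-5->D; (2,8):dx=+11,dy=+8->C; (2,9):dx=+10,dy=+5->C
  (2,10):dx=+9,dy=+3->C; (3,4):dx=-5,dy=-8->C; (3,5):dx=-8,dy=-13->C; (3,6):dx=-11,dy=-17->C
  (3,7):dx=-10,dy=-15->C; (3,8):dx=-1,dy=-2->C; (3,9):dx=-2,dy=-5->C; (3,10):dx=-3,dy=-7->C
  (4,5):dx=-3,dy=-5->C; (4,6):dx=-6,dy=-9->C; (4,7):dx=-5,dy=-7->C; (4,8):dx=+4,dy=+6->C
  (4,9):dx=+3,dy=+3->C; (4,10):dx=+2,dy=+1->C; (5,6):dx=-3,dy=-4->C; (5,7):dx=-2,dy=-2->C
  (5,8):dx=+7,dy=+11->C; (5,9):dx=+6,dy=+8->C; (5,10):dx=+5,dy=+6->C; (6,7):dx=+1,dy=+2->C
  (6,8):dx=+10,dy=+15->C; (6,9):dx=+9,dy=+12->C; (6,10):dx=+8,dy=+10->C; (7,8):dx=+9,dy=+13->C
  (7,9):dx=+8,dy=+10->C; (7,10):dx=+7,dy=+8->C; (8,9):dx=-1,dy=-3->C; (8,10):dx=-2,dy=-5->C
  (9,10):dx=-1,dy=-2->C
Step 2: C = 38, D = 7, total pairs = 45.
Step 3: tau = (C - D)/(n(n-1)/2) = (38 - 7)/45 = 0.688889.
Step 4: Exact two-sided p-value (enumerate n! = 3628800 permutations of y under H0): p = 0.004687.
Step 5: alpha = 0.05. reject H0.

tau_b = 0.6889 (C=38, D=7), p = 0.004687, reject H0.


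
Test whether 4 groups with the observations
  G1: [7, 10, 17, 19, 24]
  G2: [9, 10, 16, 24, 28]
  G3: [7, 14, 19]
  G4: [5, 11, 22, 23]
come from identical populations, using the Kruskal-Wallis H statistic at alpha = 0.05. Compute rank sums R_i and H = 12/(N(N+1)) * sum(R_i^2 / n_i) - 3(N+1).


Step 1: Combine all N = 17 observations and assign midranks.
sorted (value, group, rank): (5,G4,1), (7,G1,2.5), (7,G3,2.5), (9,G2,4), (10,G1,5.5), (10,G2,5.5), (11,G4,7), (14,G3,8), (16,G2,9), (17,G1,10), (19,G1,11.5), (19,G3,11.5), (22,G4,13), (23,G4,14), (24,G1,15.5), (24,G2,15.5), (28,G2,17)
Step 2: Sum ranks within each group.
R_1 = 45 (n_1 = 5)
R_2 = 51 (n_2 = 5)
R_3 = 22 (n_3 = 3)
R_4 = 35 (n_4 = 4)
Step 3: H = 12/(N(N+1)) * sum(R_i^2/n_i) - 3(N+1)
     = 12/(17*18) * (45^2/5 + 51^2/5 + 22^2/3 + 35^2/4) - 3*18
     = 0.039216 * 1392.78 - 54
     = 0.618954.
Step 4: Ties present; correction factor C = 1 - 24/(17^3 - 17) = 0.995098. Corrected H = 0.618954 / 0.995098 = 0.622003.
Step 5: Under H0, H ~ chi^2(3); p-value = 0.891377.
Step 6: alpha = 0.05. fail to reject H0.

H = 0.6220, df = 3, p = 0.891377, fail to reject H0.


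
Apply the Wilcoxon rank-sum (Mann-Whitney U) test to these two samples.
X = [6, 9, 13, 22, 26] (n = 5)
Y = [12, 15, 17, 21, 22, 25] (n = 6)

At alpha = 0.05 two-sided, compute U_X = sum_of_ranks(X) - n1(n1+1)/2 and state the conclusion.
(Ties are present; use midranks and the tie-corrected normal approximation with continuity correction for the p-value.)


Step 1: Combine and sort all 11 observations; assign midranks.
sorted (value, group): (6,X), (9,X), (12,Y), (13,X), (15,Y), (17,Y), (21,Y), (22,X), (22,Y), (25,Y), (26,X)
ranks: 6->1, 9->2, 12->3, 13->4, 15->5, 17->6, 21->7, 22->8.5, 22->8.5, 25->10, 26->11
Step 2: Rank sum for X: R1 = 1 + 2 + 4 + 8.5 + 11 = 26.5.
Step 3: U_X = R1 - n1(n1+1)/2 = 26.5 - 5*6/2 = 26.5 - 15 = 11.5.
       U_Y = n1*n2 - U_X = 30 - 11.5 = 18.5.
Step 4: Ties are present, so use the tie-corrected normal approximation (with continuity correction) for the p-value.
Step 5: p-value = 0.583025; compare to alpha = 0.05. fail to reject H0.

U_X = 11.5, p = 0.583025, fail to reject H0 at alpha = 0.05.


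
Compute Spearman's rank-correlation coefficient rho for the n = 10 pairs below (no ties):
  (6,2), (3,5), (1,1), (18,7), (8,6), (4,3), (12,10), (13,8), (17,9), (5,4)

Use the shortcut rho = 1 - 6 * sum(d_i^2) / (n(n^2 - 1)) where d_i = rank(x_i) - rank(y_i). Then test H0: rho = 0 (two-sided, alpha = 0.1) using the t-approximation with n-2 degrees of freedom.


Step 1: Rank x and y separately (midranks; no ties here).
rank(x): 6->5, 3->2, 1->1, 18->10, 8->6, 4->3, 12->7, 13->8, 17->9, 5->4
rank(y): 2->2, 5->5, 1->1, 7->7, 6->6, 3->3, 10->10, 8->8, 9->9, 4->4
Step 2: d_i = R_x(i) - R_y(i); compute d_i^2.
  (5-2)^2=9, (2-5)^2=9, (1-1)^2=0, (10-7)^2=9, (6-6)^2=0, (3-3)^2=0, (7-10)^2=9, (8-8)^2=0, (9-9)^2=0, (4-4)^2=0
sum(d^2) = 36.
Step 3: rho = 1 - 6*36 / (10*(10^2 - 1)) = 1 - 216/990 = 0.781818.
Step 4: Under H0, t = rho * sqrt((n-2)/(1-rho^2)) = 3.5466 ~ t(8).
Step 5: Two-sided p-value from the t-distribution with 8 df = 0.007547.
Step 6: alpha = 0.1. reject H0.

rho = 0.7818, p = 0.007547, reject H0 at alpha = 0.1.


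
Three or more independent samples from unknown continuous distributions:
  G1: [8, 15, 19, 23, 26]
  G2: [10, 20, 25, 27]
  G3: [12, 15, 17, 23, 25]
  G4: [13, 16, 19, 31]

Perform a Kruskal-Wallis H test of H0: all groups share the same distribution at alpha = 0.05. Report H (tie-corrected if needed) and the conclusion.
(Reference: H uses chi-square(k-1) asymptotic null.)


Step 1: Combine all N = 18 observations and assign midranks.
sorted (value, group, rank): (8,G1,1), (10,G2,2), (12,G3,3), (13,G4,4), (15,G1,5.5), (15,G3,5.5), (16,G4,7), (17,G3,8), (19,G1,9.5), (19,G4,9.5), (20,G2,11), (23,G1,12.5), (23,G3,12.5), (25,G2,14.5), (25,G3,14.5), (26,G1,16), (27,G2,17), (31,G4,18)
Step 2: Sum ranks within each group.
R_1 = 44.5 (n_1 = 5)
R_2 = 44.5 (n_2 = 4)
R_3 = 43.5 (n_3 = 5)
R_4 = 38.5 (n_4 = 4)
Step 3: H = 12/(N(N+1)) * sum(R_i^2/n_i) - 3(N+1)
     = 12/(18*19) * (44.5^2/5 + 44.5^2/4 + 43.5^2/5 + 38.5^2/4) - 3*19
     = 0.035088 * 1640.12 - 57
     = 0.548246.
Step 4: Ties present; correction factor C = 1 - 24/(18^3 - 18) = 0.995872. Corrected H = 0.548246 / 0.995872 = 0.550518.
Step 5: Under H0, H ~ chi^2(3); p-value = 0.907661.
Step 6: alpha = 0.05. fail to reject H0.

H = 0.5505, df = 3, p = 0.907661, fail to reject H0.


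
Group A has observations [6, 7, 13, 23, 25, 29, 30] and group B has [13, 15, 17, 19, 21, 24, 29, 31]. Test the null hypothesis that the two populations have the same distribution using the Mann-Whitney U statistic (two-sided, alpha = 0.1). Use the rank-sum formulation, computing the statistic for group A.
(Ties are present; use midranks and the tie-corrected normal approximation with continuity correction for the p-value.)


Step 1: Combine and sort all 15 observations; assign midranks.
sorted (value, group): (6,X), (7,X), (13,X), (13,Y), (15,Y), (17,Y), (19,Y), (21,Y), (23,X), (24,Y), (25,X), (29,X), (29,Y), (30,X), (31,Y)
ranks: 6->1, 7->2, 13->3.5, 13->3.5, 15->5, 17->6, 19->7, 21->8, 23->9, 24->10, 25->11, 29->12.5, 29->12.5, 30->14, 31->15
Step 2: Rank sum for X: R1 = 1 + 2 + 3.5 + 9 + 11 + 12.5 + 14 = 53.
Step 3: U_X = R1 - n1(n1+1)/2 = 53 - 7*8/2 = 53 - 28 = 25.
       U_Y = n1*n2 - U_X = 56 - 25 = 31.
Step 4: Ties are present, so use the tie-corrected normal approximation (with continuity correction) for the p-value.
Step 5: p-value = 0.771941; compare to alpha = 0.1. fail to reject H0.

U_X = 25, p = 0.771941, fail to reject H0 at alpha = 0.1.


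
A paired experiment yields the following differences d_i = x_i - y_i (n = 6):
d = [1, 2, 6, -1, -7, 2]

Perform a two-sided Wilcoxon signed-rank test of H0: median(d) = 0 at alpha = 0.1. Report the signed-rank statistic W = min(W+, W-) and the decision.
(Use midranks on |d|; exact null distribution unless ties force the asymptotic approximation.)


Step 1: Drop any zero differences (none here) and take |d_i|.
|d| = [1, 2, 6, 1, 7, 2]
Step 2: Midrank |d_i| (ties get averaged ranks).
ranks: |1|->1.5, |2|->3.5, |6|->5, |1|->1.5, |7|->6, |2|->3.5
Step 3: Attach original signs; sum ranks with positive sign and with negative sign.
W+ = 1.5 + 3.5 + 5 + 3.5 = 13.5
W- = 1.5 + 6 = 7.5
(Check: W+ + W- = 21 should equal n(n+1)/2 = 21.)
Step 4: Test statistic W = min(W+, W-) = 7.5.
Step 5: Ties in |d|, so use the tie-corrected normal approximation.
        E[W] = n(n+1)/4 = 6*7/4 = 10.5.
        Tie groups: |d|=1 (t=2), |d|=2 (t=2); sum(t^3 - t) = 12.
        Var[W] = n(n+1)(2n+1)/24 - sum(t^3-t)/48 = 546/24 - 12/48 = 22.5.
        z = (W - E[W]) / sqrt(Var[W]) = (7.5 - 10.5) / 4.7434 = -0.6325.
        Two-sided p = 2*Phi(z) = 0.527089.
Step 6: alpha = 0.1. fail to reject H0.

W+ = 13.5, W- = 7.5, W = min = 7.5, p = 0.527089, fail to reject H0.


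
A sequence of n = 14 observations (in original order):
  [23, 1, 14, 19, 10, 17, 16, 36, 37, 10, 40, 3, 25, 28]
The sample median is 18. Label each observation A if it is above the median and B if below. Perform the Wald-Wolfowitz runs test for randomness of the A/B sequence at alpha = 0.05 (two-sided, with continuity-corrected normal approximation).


Step 1: Compute median = 18; label A = above, B = below.
Labels in order: ABBABBBAABABAA  (n_A = 7, n_B = 7)
Step 2: Count runs R = 9.
Step 3: Under H0 (random ordering), E[R] = 2*n_A*n_B/(n_A+n_B) + 1 = 2*7*7/14 + 1 = 8.0000.
        Var[R] = 2*n_A*n_B*(2*n_A*n_B - n_A - n_B) / ((n_A+n_B)^2 * (n_A+n_B-1)) = 8232/2548 = 3.2308.
        SD[R] = 1.7974.
Step 4: Continuity-corrected z = (R - 0.5 - E[R]) / SD[R] = (9 - 0.5 - 8.0000) / 1.7974 = 0.2782.
Step 5: Two-sided p-value via normal approximation = 2*(1 - Phi(|z|)) = 0.780879.
Step 6: alpha = 0.05. fail to reject H0.

R = 9, z = 0.2782, p = 0.780879, fail to reject H0.


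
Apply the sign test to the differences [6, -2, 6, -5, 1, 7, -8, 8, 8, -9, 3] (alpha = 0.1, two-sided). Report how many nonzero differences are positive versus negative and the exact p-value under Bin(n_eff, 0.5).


Step 1: Discard zero differences. Original n = 11; n_eff = number of nonzero differences = 11.
Nonzero differences (with sign): +6, -2, +6, -5, +1, +7, -8, +8, +8, -9, +3
Step 2: Count signs: positive = 7, negative = 4.
Step 3: Under H0: P(positive) = 0.5, so the number of positives S ~ Bin(11, 0.5).
Step 4: Two-sided exact p-value = sum of Bin(11,0.5) probabilities at or below the observed probability = 0.548828.
Step 5: alpha = 0.1. fail to reject H0.

n_eff = 11, pos = 7, neg = 4, p = 0.548828, fail to reject H0.


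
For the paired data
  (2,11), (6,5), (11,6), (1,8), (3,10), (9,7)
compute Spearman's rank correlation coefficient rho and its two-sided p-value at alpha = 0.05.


Step 1: Rank x and y separately (midranks; no ties here).
rank(x): 2->2, 6->4, 11->6, 1->1, 3->3, 9->5
rank(y): 11->6, 5->1, 6->2, 8->4, 10->5, 7->3
Step 2: d_i = R_x(i) - R_y(i); compute d_i^2.
  (2-6)^2=16, (4-1)^2=9, (6-2)^2=16, (1-4)^2=9, (3-5)^2=4, (5-3)^2=4
sum(d^2) = 58.
Step 3: rho = 1 - 6*58 / (6*(6^2 - 1)) = 1 - 348/210 = -0.657143.
Step 4: Under H0, t = rho * sqrt((n-2)/(1-rho^2)) = -1.7436 ~ t(4).
Step 5: Two-sided p-value from the t-distribution with 4 df = 0.156175.
Step 6: alpha = 0.05. fail to reject H0.

rho = -0.6571, p = 0.156175, fail to reject H0 at alpha = 0.05.


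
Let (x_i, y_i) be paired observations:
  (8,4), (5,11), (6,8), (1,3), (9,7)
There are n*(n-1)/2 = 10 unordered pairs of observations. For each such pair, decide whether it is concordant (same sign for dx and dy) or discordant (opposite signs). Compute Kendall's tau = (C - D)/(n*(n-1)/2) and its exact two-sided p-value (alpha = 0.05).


Step 1: Enumerate the 10 unordered pairs (i,j) with i<j and classify each by sign(x_j-x_i) * sign(y_j-y_i).
  (1,2):dx=-3,dy=+7->D; (1,3):dx=-2,dy=+4->D; (1,4):dx=-7,dy=-1->C; (1,5):dx=+1,dy=+3->C
  (2,3):dx=+1,dy=-3->D; (2,4):dx=-4,dy=-8->C; (2,5):dx=+4,dy=-4->D; (3,4):dx=-5,dy=-5->C
  (3,5):dx=+3,dy=-1->D; (4,5):dx=+8,dy=+4->C
Step 2: C = 5, D = 5, total pairs = 10.
Step 3: tau = (C - D)/(n(n-1)/2) = (5 - 5)/10 = 0.000000.
Step 4: Exact two-sided p-value (enumerate n! = 120 permutations of y under H0): p = 1.000000.
Step 5: alpha = 0.05. fail to reject H0.

tau_b = 0.0000 (C=5, D=5), p = 1.000000, fail to reject H0.


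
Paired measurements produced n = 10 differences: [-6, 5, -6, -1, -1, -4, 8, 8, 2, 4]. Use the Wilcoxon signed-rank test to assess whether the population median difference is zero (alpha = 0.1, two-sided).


Step 1: Drop any zero differences (none here) and take |d_i|.
|d| = [6, 5, 6, 1, 1, 4, 8, 8, 2, 4]
Step 2: Midrank |d_i| (ties get averaged ranks).
ranks: |6|->7.5, |5|->6, |6|->7.5, |1|->1.5, |1|->1.5, |4|->4.5, |8|->9.5, |8|->9.5, |2|->3, |4|->4.5
Step 3: Attach original signs; sum ranks with positive sign and with negative sign.
W+ = 6 + 9.5 + 9.5 + 3 + 4.5 = 32.5
W- = 7.5 + 7.5 + 1.5 + 1.5 + 4.5 = 22.5
(Check: W+ + W- = 55 should equal n(n+1)/2 = 55.)
Step 4: Test statistic W = min(W+, W-) = 22.5.
Step 5: Ties in |d|, so use the tie-corrected normal approximation.
        E[W] = n(n+1)/4 = 10*11/4 = 27.5.
        Tie groups: |d|=1 (t=2), |d|=4 (t=2), |d|=6 (t=2), |d|=8 (t=2); sum(t^3 - t) = 24.
        Var[W] = n(n+1)(2n+1)/24 - sum(t^3-t)/48 = 2310/24 - 24/48 = 95.75.
        z = (W - E[W]) / sqrt(Var[W]) = (22.5 - 27.5) / 9.7852 = -0.5110.
        Two-sided p = 2*Phi(z) = 0.609368.
Step 6: alpha = 0.1. fail to reject H0.

W+ = 32.5, W- = 22.5, W = min = 22.5, p = 0.609368, fail to reject H0.


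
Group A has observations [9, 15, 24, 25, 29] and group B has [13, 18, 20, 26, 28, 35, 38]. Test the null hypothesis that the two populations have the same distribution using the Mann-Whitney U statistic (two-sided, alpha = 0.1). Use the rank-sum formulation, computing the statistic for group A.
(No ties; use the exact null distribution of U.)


Step 1: Combine and sort all 12 observations; assign midranks.
sorted (value, group): (9,X), (13,Y), (15,X), (18,Y), (20,Y), (24,X), (25,X), (26,Y), (28,Y), (29,X), (35,Y), (38,Y)
ranks: 9->1, 13->2, 15->3, 18->4, 20->5, 24->6, 25->7, 26->8, 28->9, 29->10, 35->11, 38->12
Step 2: Rank sum for X: R1 = 1 + 3 + 6 + 7 + 10 = 27.
Step 3: U_X = R1 - n1(n1+1)/2 = 27 - 5*6/2 = 27 - 15 = 12.
       U_Y = n1*n2 - U_X = 35 - 12 = 23.
Step 4: No ties, so the exact null distribution of U (based on enumerating the C(12,5) = 792 equally likely rank assignments) gives the two-sided p-value.
Step 5: p-value = 0.431818; compare to alpha = 0.1. fail to reject H0.

U_X = 12, p = 0.431818, fail to reject H0 at alpha = 0.1.


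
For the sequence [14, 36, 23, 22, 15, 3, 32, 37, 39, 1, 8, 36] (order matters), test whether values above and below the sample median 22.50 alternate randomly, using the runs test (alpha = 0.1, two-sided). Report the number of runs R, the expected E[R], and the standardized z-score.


Step 1: Compute median = 22.50; label A = above, B = below.
Labels in order: BAABBBAAABBA  (n_A = 6, n_B = 6)
Step 2: Count runs R = 6.
Step 3: Under H0 (random ordering), E[R] = 2*n_A*n_B/(n_A+n_B) + 1 = 2*6*6/12 + 1 = 7.0000.
        Var[R] = 2*n_A*n_B*(2*n_A*n_B - n_A - n_B) / ((n_A+n_B)^2 * (n_A+n_B-1)) = 4320/1584 = 2.7273.
        SD[R] = 1.6514.
Step 4: Continuity-corrected z = (R + 0.5 - E[R]) / SD[R] = (6 + 0.5 - 7.0000) / 1.6514 = -0.3028.
Step 5: Two-sided p-value via normal approximation = 2*(1 - Phi(|z|)) = 0.762069.
Step 6: alpha = 0.1. fail to reject H0.

R = 6, z = -0.3028, p = 0.762069, fail to reject H0.


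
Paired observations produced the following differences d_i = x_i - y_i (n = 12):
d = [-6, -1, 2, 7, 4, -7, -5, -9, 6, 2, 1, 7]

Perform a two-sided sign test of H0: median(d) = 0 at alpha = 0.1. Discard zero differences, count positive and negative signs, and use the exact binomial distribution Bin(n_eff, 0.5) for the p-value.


Step 1: Discard zero differences. Original n = 12; n_eff = number of nonzero differences = 12.
Nonzero differences (with sign): -6, -1, +2, +7, +4, -7, -5, -9, +6, +2, +1, +7
Step 2: Count signs: positive = 7, negative = 5.
Step 3: Under H0: P(positive) = 0.5, so the number of positives S ~ Bin(12, 0.5).
Step 4: Two-sided exact p-value = sum of Bin(12,0.5) probabilities at or below the observed probability = 0.774414.
Step 5: alpha = 0.1. fail to reject H0.

n_eff = 12, pos = 7, neg = 5, p = 0.774414, fail to reject H0.


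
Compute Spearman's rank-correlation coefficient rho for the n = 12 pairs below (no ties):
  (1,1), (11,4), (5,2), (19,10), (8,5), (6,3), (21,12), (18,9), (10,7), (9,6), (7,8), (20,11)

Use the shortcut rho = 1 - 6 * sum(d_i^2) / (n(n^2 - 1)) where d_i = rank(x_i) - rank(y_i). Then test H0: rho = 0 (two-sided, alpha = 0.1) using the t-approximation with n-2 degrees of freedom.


Step 1: Rank x and y separately (midranks; no ties here).
rank(x): 1->1, 11->8, 5->2, 19->10, 8->5, 6->3, 21->12, 18->9, 10->7, 9->6, 7->4, 20->11
rank(y): 1->1, 4->4, 2->2, 10->10, 5->5, 3->3, 12->12, 9->9, 7->7, 6->6, 8->8, 11->11
Step 2: d_i = R_x(i) - R_y(i); compute d_i^2.
  (1-1)^2=0, (8-4)^2=16, (2-2)^2=0, (10-10)^2=0, (5-5)^2=0, (3-3)^2=0, (12-12)^2=0, (9-9)^2=0, (7-7)^2=0, (6-6)^2=0, (4-8)^2=16, (11-11)^2=0
sum(d^2) = 32.
Step 3: rho = 1 - 6*32 / (12*(12^2 - 1)) = 1 - 192/1716 = 0.888112.
Step 4: Under H0, t = rho * sqrt((n-2)/(1-rho^2)) = 6.1103 ~ t(10).
Step 5: Two-sided p-value from the t-distribution with 10 df = 0.000114.
Step 6: alpha = 0.1. reject H0.

rho = 0.8881, p = 0.000114, reject H0 at alpha = 0.1.


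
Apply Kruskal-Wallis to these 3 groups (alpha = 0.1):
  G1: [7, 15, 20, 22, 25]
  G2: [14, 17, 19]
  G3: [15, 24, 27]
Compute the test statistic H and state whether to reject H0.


Step 1: Combine all N = 11 observations and assign midranks.
sorted (value, group, rank): (7,G1,1), (14,G2,2), (15,G1,3.5), (15,G3,3.5), (17,G2,5), (19,G2,6), (20,G1,7), (22,G1,8), (24,G3,9), (25,G1,10), (27,G3,11)
Step 2: Sum ranks within each group.
R_1 = 29.5 (n_1 = 5)
R_2 = 13 (n_2 = 3)
R_3 = 23.5 (n_3 = 3)
Step 3: H = 12/(N(N+1)) * sum(R_i^2/n_i) - 3(N+1)
     = 12/(11*12) * (29.5^2/5 + 13^2/3 + 23.5^2/3) - 3*12
     = 0.090909 * 414.467 - 36
     = 1.678788.
Step 4: Ties present; correction factor C = 1 - 6/(11^3 - 11) = 0.995455. Corrected H = 1.678788 / 0.995455 = 1.686454.
Step 5: Under H0, H ~ chi^2(2); p-value = 0.430320.
Step 6: alpha = 0.1. fail to reject H0.

H = 1.6865, df = 2, p = 0.430320, fail to reject H0.


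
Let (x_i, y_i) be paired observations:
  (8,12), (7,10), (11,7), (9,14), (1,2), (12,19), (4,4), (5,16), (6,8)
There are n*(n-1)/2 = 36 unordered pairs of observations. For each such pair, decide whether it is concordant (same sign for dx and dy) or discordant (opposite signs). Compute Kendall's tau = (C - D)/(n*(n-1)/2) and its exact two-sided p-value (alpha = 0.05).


Step 1: Enumerate the 36 unordered pairs (i,j) with i<j and classify each by sign(x_j-x_i) * sign(y_j-y_i).
  (1,2):dx=-1,dy=-2->C; (1,3):dx=+3,dy=-5->D; (1,4):dx=+1,dy=+2->C; (1,5):dx=-7,dy=-10->C
  (1,6):dx=+4,dy=+7->C; (1,7):dx=-4,dy=-8->C; (1,8):dx=-3,dy=+4->D; (1,9):dx=-2,dy=-4->C
  (2,3):dx=+4,dy=-3->D; (2,4):dx=+2,dy=+4->C; (2,5):dx=-6,dy=-8->C; (2,6):dx=+5,dy=+9->C
  (2,7):dx=-3,dy=-6->C; (2,8):dx=-2,dy=+6->D; (2,9):dx=-1,dy=-2->C; (3,4):dx=-2,dy=+7->D
  (3,5):dx=-10,dy=-5->C; (3,6):dx=+1,dy=+12->C; (3,7):dx=-7,dy=-3->C; (3,8):dx=-6,dy=+9->D
  (3,9):dx=-5,dy=+1->D; (4,5):dx=-8,dy=-12->C; (4,6):dx=+3,dy=+5->C; (4,7):dx=-5,dy=-10->C
  (4,8):dx=-4,dy=+2->D; (4,9):dx=-3,dy=-6->C; (5,6):dx=+11,dy=+17->C; (5,7):dx=+3,dy=+2->C
  (5,8):dx=+4,dy=+14->C; (5,9):dx=+5,dy=+6->C; (6,7):dx=-8,dy=-15->C; (6,8):dx=-7,dy=-3->C
  (6,9):dx=-6,dy=-11->C; (7,8):dx=+1,dy=+12->C; (7,9):dx=+2,dy=+4->C; (8,9):dx=+1,dy=-8->D
Step 2: C = 27, D = 9, total pairs = 36.
Step 3: tau = (C - D)/(n(n-1)/2) = (27 - 9)/36 = 0.500000.
Step 4: Exact two-sided p-value (enumerate n! = 362880 permutations of y under H0): p = 0.075176.
Step 5: alpha = 0.05. fail to reject H0.

tau_b = 0.5000 (C=27, D=9), p = 0.075176, fail to reject H0.


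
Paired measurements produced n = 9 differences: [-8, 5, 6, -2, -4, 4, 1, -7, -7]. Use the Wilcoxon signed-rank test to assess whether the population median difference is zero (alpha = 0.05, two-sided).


Step 1: Drop any zero differences (none here) and take |d_i|.
|d| = [8, 5, 6, 2, 4, 4, 1, 7, 7]
Step 2: Midrank |d_i| (ties get averaged ranks).
ranks: |8|->9, |5|->5, |6|->6, |2|->2, |4|->3.5, |4|->3.5, |1|->1, |7|->7.5, |7|->7.5
Step 3: Attach original signs; sum ranks with positive sign and with negative sign.
W+ = 5 + 6 + 3.5 + 1 = 15.5
W- = 9 + 2 + 3.5 + 7.5 + 7.5 = 29.5
(Check: W+ + W- = 45 should equal n(n+1)/2 = 45.)
Step 4: Test statistic W = min(W+, W-) = 15.5.
Step 5: Ties in |d|, so use the tie-corrected normal approximation.
        E[W] = n(n+1)/4 = 9*10/4 = 22.5.
        Tie groups: |d|=4 (t=2), |d|=7 (t=2); sum(t^3 - t) = 12.
        Var[W] = n(n+1)(2n+1)/24 - sum(t^3-t)/48 = 1710/24 - 12/48 = 71.
        z = (W - E[W]) / sqrt(Var[W]) = (15.5 - 22.5) / 8.4261 = -0.8307.
        Two-sided p = 2*Phi(z) = 0.406116.
Step 6: alpha = 0.05. fail to reject H0.

W+ = 15.5, W- = 29.5, W = min = 15.5, p = 0.406116, fail to reject H0.


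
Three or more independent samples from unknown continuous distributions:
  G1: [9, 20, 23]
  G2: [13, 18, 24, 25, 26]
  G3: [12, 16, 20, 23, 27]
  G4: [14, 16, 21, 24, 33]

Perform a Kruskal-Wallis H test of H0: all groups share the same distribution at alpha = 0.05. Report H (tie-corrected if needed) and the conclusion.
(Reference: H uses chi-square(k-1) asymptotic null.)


Step 1: Combine all N = 18 observations and assign midranks.
sorted (value, group, rank): (9,G1,1), (12,G3,2), (13,G2,3), (14,G4,4), (16,G3,5.5), (16,G4,5.5), (18,G2,7), (20,G1,8.5), (20,G3,8.5), (21,G4,10), (23,G1,11.5), (23,G3,11.5), (24,G2,13.5), (24,G4,13.5), (25,G2,15), (26,G2,16), (27,G3,17), (33,G4,18)
Step 2: Sum ranks within each group.
R_1 = 21 (n_1 = 3)
R_2 = 54.5 (n_2 = 5)
R_3 = 44.5 (n_3 = 5)
R_4 = 51 (n_4 = 5)
Step 3: H = 12/(N(N+1)) * sum(R_i^2/n_i) - 3(N+1)
     = 12/(18*19) * (21^2/3 + 54.5^2/5 + 44.5^2/5 + 51^2/5) - 3*19
     = 0.035088 * 1657.3 - 57
     = 1.150877.
Step 4: Ties present; correction factor C = 1 - 24/(18^3 - 18) = 0.995872. Corrected H = 1.150877 / 0.995872 = 1.155648.
Step 5: Under H0, H ~ chi^2(3); p-value = 0.763660.
Step 6: alpha = 0.05. fail to reject H0.

H = 1.1556, df = 3, p = 0.763660, fail to reject H0.


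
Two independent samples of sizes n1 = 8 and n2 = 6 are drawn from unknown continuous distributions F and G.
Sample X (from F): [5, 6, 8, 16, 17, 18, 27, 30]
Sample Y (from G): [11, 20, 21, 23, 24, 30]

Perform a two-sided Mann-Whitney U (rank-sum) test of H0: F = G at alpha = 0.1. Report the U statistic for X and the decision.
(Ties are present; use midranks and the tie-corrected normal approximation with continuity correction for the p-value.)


Step 1: Combine and sort all 14 observations; assign midranks.
sorted (value, group): (5,X), (6,X), (8,X), (11,Y), (16,X), (17,X), (18,X), (20,Y), (21,Y), (23,Y), (24,Y), (27,X), (30,X), (30,Y)
ranks: 5->1, 6->2, 8->3, 11->4, 16->5, 17->6, 18->7, 20->8, 21->9, 23->10, 24->11, 27->12, 30->13.5, 30->13.5
Step 2: Rank sum for X: R1 = 1 + 2 + 3 + 5 + 6 + 7 + 12 + 13.5 = 49.5.
Step 3: U_X = R1 - n1(n1+1)/2 = 49.5 - 8*9/2 = 49.5 - 36 = 13.5.
       U_Y = n1*n2 - U_X = 48 - 13.5 = 34.5.
Step 4: Ties are present, so use the tie-corrected normal approximation (with continuity correction) for the p-value.
Step 5: p-value = 0.196213; compare to alpha = 0.1. fail to reject H0.

U_X = 13.5, p = 0.196213, fail to reject H0 at alpha = 0.1.


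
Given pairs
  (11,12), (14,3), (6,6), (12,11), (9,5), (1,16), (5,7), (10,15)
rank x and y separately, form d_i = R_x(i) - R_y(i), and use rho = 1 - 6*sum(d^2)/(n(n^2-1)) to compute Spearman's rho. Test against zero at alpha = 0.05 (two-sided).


Step 1: Rank x and y separately (midranks; no ties here).
rank(x): 11->6, 14->8, 6->3, 12->7, 9->4, 1->1, 5->2, 10->5
rank(y): 12->6, 3->1, 6->3, 11->5, 5->2, 16->8, 7->4, 15->7
Step 2: d_i = R_x(i) - R_y(i); compute d_i^2.
  (6-6)^2=0, (8-1)^2=49, (3-3)^2=0, (7-5)^2=4, (4-2)^2=4, (1-8)^2=49, (2-4)^2=4, (5-7)^2=4
sum(d^2) = 114.
Step 3: rho = 1 - 6*114 / (8*(8^2 - 1)) = 1 - 684/504 = -0.357143.
Step 4: Under H0, t = rho * sqrt((n-2)/(1-rho^2)) = -0.9366 ~ t(6).
Step 5: Two-sided p-value from the t-distribution with 6 df = 0.385121.
Step 6: alpha = 0.05. fail to reject H0.

rho = -0.3571, p = 0.385121, fail to reject H0 at alpha = 0.05.


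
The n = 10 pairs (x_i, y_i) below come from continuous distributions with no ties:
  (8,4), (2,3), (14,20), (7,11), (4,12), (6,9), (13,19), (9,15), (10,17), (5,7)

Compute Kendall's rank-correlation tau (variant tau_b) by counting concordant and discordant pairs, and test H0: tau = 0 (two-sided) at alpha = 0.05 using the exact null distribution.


Step 1: Enumerate the 45 unordered pairs (i,j) with i<j and classify each by sign(x_j-x_i) * sign(y_j-y_i).
  (1,2):dx=-6,dy=-1->C; (1,3):dx=+6,dy=+16->C; (1,4):dx=-1,dy=+7->D; (1,5):dx=-4,dy=+8->D
  (1,6):dx=-2,dy=+5->D; (1,7):dx=+5,dy=+15->C; (1,8):dx=+1,dy=+11->C; (1,9):dx=+2,dy=+13->C
  (1,10):dx=-3,dy=+3->D; (2,3):dx=+12,dy=+17->C; (2,4):dx=+5,dy=+8->C; (2,5):dx=+2,dy=+9->C
  (2,6):dx=+4,dy=+6->C; (2,7):dx=+11,dy=+16->C; (2,8):dx=+7,dy=+12->C; (2,9):dx=+8,dy=+14->C
  (2,10):dx=+3,dy=+4->C; (3,4):dx=-7,dy=-9->C; (3,5):dx=-10,dy=-8->C; (3,6):dx=-8,dy=-11->C
  (3,7):dx=-1,dy=-1->C; (3,8):dx=-5,dy=-5->C; (3,9):dx=-4,dy=-3->C; (3,10):dx=-9,dy=-13->C
  (4,5):dx=-3,dy=+1->D; (4,6):dx=-1,dy=-2->C; (4,7):dx=+6,dy=+8->C; (4,8):dx=+2,dy=+4->C
  (4,9):dx=+3,dy=+6->C; (4,10):dx=-2,dy=-4->C; (5,6):dx=+2,dy=-3->D; (5,7):dx=+9,dy=+7->C
  (5,8):dx=+5,dy=+3->C; (5,9):dx=+6,dy=+5->C; (5,10):dx=+1,dy=-5->D; (6,7):dx=+7,dy=+10->C
  (6,8):dx=+3,dy=+6->C; (6,9):dx=+4,dy=+8->C; (6,10):dx=-1,dy=-2->C; (7,8):dx=-4,dy=-4->C
  (7,9):dx=-3,dy=-2->C; (7,10):dx=-8,dy=-12->C; (8,9):dx=+1,dy=+2->C; (8,10):dx=-4,dy=-8->C
  (9,10):dx=-5,dy=-10->C
Step 2: C = 38, D = 7, total pairs = 45.
Step 3: tau = (C - D)/(n(n-1)/2) = (38 - 7)/45 = 0.688889.
Step 4: Exact two-sided p-value (enumerate n! = 3628800 permutations of y under H0): p = 0.004687.
Step 5: alpha = 0.05. reject H0.

tau_b = 0.6889 (C=38, D=7), p = 0.004687, reject H0.


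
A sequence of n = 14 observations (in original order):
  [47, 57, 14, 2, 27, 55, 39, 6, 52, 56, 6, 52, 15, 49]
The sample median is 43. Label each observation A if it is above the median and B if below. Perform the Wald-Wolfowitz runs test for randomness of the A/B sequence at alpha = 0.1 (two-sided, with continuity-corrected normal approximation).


Step 1: Compute median = 43; label A = above, B = below.
Labels in order: AABBBABBAABABA  (n_A = 7, n_B = 7)
Step 2: Count runs R = 9.
Step 3: Under H0 (random ordering), E[R] = 2*n_A*n_B/(n_A+n_B) + 1 = 2*7*7/14 + 1 = 8.0000.
        Var[R] = 2*n_A*n_B*(2*n_A*n_B - n_A - n_B) / ((n_A+n_B)^2 * (n_A+n_B-1)) = 8232/2548 = 3.2308.
        SD[R] = 1.7974.
Step 4: Continuity-corrected z = (R - 0.5 - E[R]) / SD[R] = (9 - 0.5 - 8.0000) / 1.7974 = 0.2782.
Step 5: Two-sided p-value via normal approximation = 2*(1 - Phi(|z|)) = 0.780879.
Step 6: alpha = 0.1. fail to reject H0.

R = 9, z = 0.2782, p = 0.780879, fail to reject H0.


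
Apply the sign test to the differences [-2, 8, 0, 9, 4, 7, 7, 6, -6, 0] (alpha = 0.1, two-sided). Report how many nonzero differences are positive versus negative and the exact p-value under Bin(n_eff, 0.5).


Step 1: Discard zero differences. Original n = 10; n_eff = number of nonzero differences = 8.
Nonzero differences (with sign): -2, +8, +9, +4, +7, +7, +6, -6
Step 2: Count signs: positive = 6, negative = 2.
Step 3: Under H0: P(positive) = 0.5, so the number of positives S ~ Bin(8, 0.5).
Step 4: Two-sided exact p-value = sum of Bin(8,0.5) probabilities at or below the observed probability = 0.289062.
Step 5: alpha = 0.1. fail to reject H0.

n_eff = 8, pos = 6, neg = 2, p = 0.289062, fail to reject H0.


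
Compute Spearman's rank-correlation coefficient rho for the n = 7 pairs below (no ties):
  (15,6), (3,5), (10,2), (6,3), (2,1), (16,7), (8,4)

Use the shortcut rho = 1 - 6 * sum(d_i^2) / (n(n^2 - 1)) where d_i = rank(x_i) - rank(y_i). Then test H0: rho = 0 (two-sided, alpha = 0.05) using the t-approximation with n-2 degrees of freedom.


Step 1: Rank x and y separately (midranks; no ties here).
rank(x): 15->6, 3->2, 10->5, 6->3, 2->1, 16->7, 8->4
rank(y): 6->6, 5->5, 2->2, 3->3, 1->1, 7->7, 4->4
Step 2: d_i = R_x(i) - R_y(i); compute d_i^2.
  (6-6)^2=0, (2-5)^2=9, (5-2)^2=9, (3-3)^2=0, (1-1)^2=0, (7-7)^2=0, (4-4)^2=0
sum(d^2) = 18.
Step 3: rho = 1 - 6*18 / (7*(7^2 - 1)) = 1 - 108/336 = 0.678571.
Step 4: Under H0, t = rho * sqrt((n-2)/(1-rho^2)) = 2.0657 ~ t(5).
Step 5: Two-sided p-value from the t-distribution with 5 df = 0.093750.
Step 6: alpha = 0.05. fail to reject H0.

rho = 0.6786, p = 0.093750, fail to reject H0 at alpha = 0.05.


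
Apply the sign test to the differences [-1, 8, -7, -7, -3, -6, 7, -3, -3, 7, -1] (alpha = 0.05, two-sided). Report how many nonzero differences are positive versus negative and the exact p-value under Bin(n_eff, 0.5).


Step 1: Discard zero differences. Original n = 11; n_eff = number of nonzero differences = 11.
Nonzero differences (with sign): -1, +8, -7, -7, -3, -6, +7, -3, -3, +7, -1
Step 2: Count signs: positive = 3, negative = 8.
Step 3: Under H0: P(positive) = 0.5, so the number of positives S ~ Bin(11, 0.5).
Step 4: Two-sided exact p-value = sum of Bin(11,0.5) probabilities at or below the observed probability = 0.226562.
Step 5: alpha = 0.05. fail to reject H0.

n_eff = 11, pos = 3, neg = 8, p = 0.226562, fail to reject H0.


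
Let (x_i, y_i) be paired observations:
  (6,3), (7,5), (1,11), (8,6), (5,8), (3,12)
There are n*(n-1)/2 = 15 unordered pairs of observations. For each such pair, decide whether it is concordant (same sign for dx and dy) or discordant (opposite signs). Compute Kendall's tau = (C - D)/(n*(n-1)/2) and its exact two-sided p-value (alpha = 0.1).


Step 1: Enumerate the 15 unordered pairs (i,j) with i<j and classify each by sign(x_j-x_i) * sign(y_j-y_i).
  (1,2):dx=+1,dy=+2->C; (1,3):dx=-5,dy=+8->D; (1,4):dx=+2,dy=+3->C; (1,5):dx=-1,dy=+5->D
  (1,6):dx=-3,dy=+9->D; (2,3):dx=-6,dy=+6->D; (2,4):dx=+1,dy=+1->C; (2,5):dx=-2,dy=+3->D
  (2,6):dx=-4,dy=+7->D; (3,4):dx=+7,dy=-5->D; (3,5):dx=+4,dy=-3->D; (3,6):dx=+2,dy=+1->C
  (4,5):dx=-3,dy=+2->D; (4,6):dx=-5,dy=+6->D; (5,6):dx=-2,dy=+4->D
Step 2: C = 4, D = 11, total pairs = 15.
Step 3: tau = (C - D)/(n(n-1)/2) = (4 - 11)/15 = -0.466667.
Step 4: Exact two-sided p-value (enumerate n! = 720 permutations of y under H0): p = 0.272222.
Step 5: alpha = 0.1. fail to reject H0.

tau_b = -0.4667 (C=4, D=11), p = 0.272222, fail to reject H0.


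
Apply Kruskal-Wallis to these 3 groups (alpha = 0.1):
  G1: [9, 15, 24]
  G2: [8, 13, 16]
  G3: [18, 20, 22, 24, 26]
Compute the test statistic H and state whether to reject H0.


Step 1: Combine all N = 11 observations and assign midranks.
sorted (value, group, rank): (8,G2,1), (9,G1,2), (13,G2,3), (15,G1,4), (16,G2,5), (18,G3,6), (20,G3,7), (22,G3,8), (24,G1,9.5), (24,G3,9.5), (26,G3,11)
Step 2: Sum ranks within each group.
R_1 = 15.5 (n_1 = 3)
R_2 = 9 (n_2 = 3)
R_3 = 41.5 (n_3 = 5)
Step 3: H = 12/(N(N+1)) * sum(R_i^2/n_i) - 3(N+1)
     = 12/(11*12) * (15.5^2/3 + 9^2/3 + 41.5^2/5) - 3*12
     = 0.090909 * 451.533 - 36
     = 5.048485.
Step 4: Ties present; correction factor C = 1 - 6/(11^3 - 11) = 0.995455. Corrected H = 5.048485 / 0.995455 = 5.071537.
Step 5: Under H0, H ~ chi^2(2); p-value = 0.079201.
Step 6: alpha = 0.1. reject H0.

H = 5.0715, df = 2, p = 0.079201, reject H0.


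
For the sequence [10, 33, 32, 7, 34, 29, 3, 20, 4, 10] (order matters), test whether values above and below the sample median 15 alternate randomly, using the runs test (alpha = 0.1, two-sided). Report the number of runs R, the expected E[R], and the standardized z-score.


Step 1: Compute median = 15; label A = above, B = below.
Labels in order: BAABAABABB  (n_A = 5, n_B = 5)
Step 2: Count runs R = 7.
Step 3: Under H0 (random ordering), E[R] = 2*n_A*n_B/(n_A+n_B) + 1 = 2*5*5/10 + 1 = 6.0000.
        Var[R] = 2*n_A*n_B*(2*n_A*n_B - n_A - n_B) / ((n_A+n_B)^2 * (n_A+n_B-1)) = 2000/900 = 2.2222.
        SD[R] = 1.4907.
Step 4: Continuity-corrected z = (R - 0.5 - E[R]) / SD[R] = (7 - 0.5 - 6.0000) / 1.4907 = 0.3354.
Step 5: Two-sided p-value via normal approximation = 2*(1 - Phi(|z|)) = 0.737316.
Step 6: alpha = 0.1. fail to reject H0.

R = 7, z = 0.3354, p = 0.737316, fail to reject H0.


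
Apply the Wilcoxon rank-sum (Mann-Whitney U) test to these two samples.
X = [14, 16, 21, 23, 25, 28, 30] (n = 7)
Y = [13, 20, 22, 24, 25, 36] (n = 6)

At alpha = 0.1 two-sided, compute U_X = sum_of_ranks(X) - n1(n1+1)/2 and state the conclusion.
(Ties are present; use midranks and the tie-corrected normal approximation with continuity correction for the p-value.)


Step 1: Combine and sort all 13 observations; assign midranks.
sorted (value, group): (13,Y), (14,X), (16,X), (20,Y), (21,X), (22,Y), (23,X), (24,Y), (25,X), (25,Y), (28,X), (30,X), (36,Y)
ranks: 13->1, 14->2, 16->3, 20->4, 21->5, 22->6, 23->7, 24->8, 25->9.5, 25->9.5, 28->11, 30->12, 36->13
Step 2: Rank sum for X: R1 = 2 + 3 + 5 + 7 + 9.5 + 11 + 12 = 49.5.
Step 3: U_X = R1 - n1(n1+1)/2 = 49.5 - 7*8/2 = 49.5 - 28 = 21.5.
       U_Y = n1*n2 - U_X = 42 - 21.5 = 20.5.
Step 4: Ties are present, so use the tie-corrected normal approximation (with continuity correction) for the p-value.
Step 5: p-value = 1.000000; compare to alpha = 0.1. fail to reject H0.

U_X = 21.5, p = 1.000000, fail to reject H0 at alpha = 0.1.


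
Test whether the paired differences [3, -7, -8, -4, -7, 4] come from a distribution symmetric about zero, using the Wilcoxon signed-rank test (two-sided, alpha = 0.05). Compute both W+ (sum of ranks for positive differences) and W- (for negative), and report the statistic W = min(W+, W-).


Step 1: Drop any zero differences (none here) and take |d_i|.
|d| = [3, 7, 8, 4, 7, 4]
Step 2: Midrank |d_i| (ties get averaged ranks).
ranks: |3|->1, |7|->4.5, |8|->6, |4|->2.5, |7|->4.5, |4|->2.5
Step 3: Attach original signs; sum ranks with positive sign and with negative sign.
W+ = 1 + 2.5 = 3.5
W- = 4.5 + 6 + 2.5 + 4.5 = 17.5
(Check: W+ + W- = 21 should equal n(n+1)/2 = 21.)
Step 4: Test statistic W = min(W+, W-) = 3.5.
Step 5: Ties in |d|, so use the tie-corrected normal approximation.
        E[W] = n(n+1)/4 = 6*7/4 = 10.5.
        Tie groups: |d|=4 (t=2), |d|=7 (t=2); sum(t^3 - t) = 12.
        Var[W] = n(n+1)(2n+1)/24 - sum(t^3-t)/48 = 546/24 - 12/48 = 22.5.
        z = (W - E[W]) / sqrt(Var[W]) = (3.5 - 10.5) / 4.7434 = -1.4757.
        Two-sided p = 2*Phi(z) = 0.140017.
Step 6: alpha = 0.05. fail to reject H0.

W+ = 3.5, W- = 17.5, W = min = 3.5, p = 0.140017, fail to reject H0.


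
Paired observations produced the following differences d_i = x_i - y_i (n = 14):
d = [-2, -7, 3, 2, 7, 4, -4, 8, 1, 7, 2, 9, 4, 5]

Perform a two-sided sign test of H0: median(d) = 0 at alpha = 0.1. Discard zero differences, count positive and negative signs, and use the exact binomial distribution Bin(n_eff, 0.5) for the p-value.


Step 1: Discard zero differences. Original n = 14; n_eff = number of nonzero differences = 14.
Nonzero differences (with sign): -2, -7, +3, +2, +7, +4, -4, +8, +1, +7, +2, +9, +4, +5
Step 2: Count signs: positive = 11, negative = 3.
Step 3: Under H0: P(positive) = 0.5, so the number of positives S ~ Bin(14, 0.5).
Step 4: Two-sided exact p-value = sum of Bin(14,0.5) probabilities at or below the observed probability = 0.057373.
Step 5: alpha = 0.1. reject H0.

n_eff = 14, pos = 11, neg = 3, p = 0.057373, reject H0.


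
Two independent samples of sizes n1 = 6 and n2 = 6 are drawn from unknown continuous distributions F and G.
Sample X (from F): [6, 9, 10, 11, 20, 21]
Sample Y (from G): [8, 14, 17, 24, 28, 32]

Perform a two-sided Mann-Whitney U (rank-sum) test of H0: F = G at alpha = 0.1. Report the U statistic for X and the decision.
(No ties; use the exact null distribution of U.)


Step 1: Combine and sort all 12 observations; assign midranks.
sorted (value, group): (6,X), (8,Y), (9,X), (10,X), (11,X), (14,Y), (17,Y), (20,X), (21,X), (24,Y), (28,Y), (32,Y)
ranks: 6->1, 8->2, 9->3, 10->4, 11->5, 14->6, 17->7, 20->8, 21->9, 24->10, 28->11, 32->12
Step 2: Rank sum for X: R1 = 1 + 3 + 4 + 5 + 8 + 9 = 30.
Step 3: U_X = R1 - n1(n1+1)/2 = 30 - 6*7/2 = 30 - 21 = 9.
       U_Y = n1*n2 - U_X = 36 - 9 = 27.
Step 4: No ties, so the exact null distribution of U (based on enumerating the C(12,6) = 924 equally likely rank assignments) gives the two-sided p-value.
Step 5: p-value = 0.179654; compare to alpha = 0.1. fail to reject H0.

U_X = 9, p = 0.179654, fail to reject H0 at alpha = 0.1.
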